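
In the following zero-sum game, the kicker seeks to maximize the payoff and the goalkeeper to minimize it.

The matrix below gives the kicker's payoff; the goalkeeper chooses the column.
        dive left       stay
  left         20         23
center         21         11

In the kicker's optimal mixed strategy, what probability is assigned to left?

Row minima are 20 and 11, so the kicker's maximin is 20; column maxima are 21 and 23, so the goalkeeper's minimax is 21. These differ, so the equilibrium is in mixed strategies.
Let the kicker play left with probability p. The goalkeeper is indifferent when 20p + 21(1−p) = 23p + 11(1−p), giving p = 10/13.

10/13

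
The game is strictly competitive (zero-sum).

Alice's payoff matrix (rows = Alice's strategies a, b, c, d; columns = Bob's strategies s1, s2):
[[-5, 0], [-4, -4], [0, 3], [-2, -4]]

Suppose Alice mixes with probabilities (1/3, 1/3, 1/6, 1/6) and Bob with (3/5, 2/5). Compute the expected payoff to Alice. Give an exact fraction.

-13/5

Against (3/5, 2/5), each row's expected payoff is a: -3; b: -4; c: 6/5; d: -14/5.
Taking the (1/3, 1/3, 1/6, 1/6)-weighted average: (1/3)·(-3) + (1/3)·(-4) + (1/6)·(6/5) + (1/6)·(-14/5) = -13/5.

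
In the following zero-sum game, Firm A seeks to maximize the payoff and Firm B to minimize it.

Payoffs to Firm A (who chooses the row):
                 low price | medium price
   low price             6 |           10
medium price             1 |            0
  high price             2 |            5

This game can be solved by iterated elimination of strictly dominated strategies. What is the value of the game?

6

Row high price is strictly dominated by row low price (6>2, 10>5); eliminate high price.
Row medium price is strictly dominated by row low price (6>1, 10>0); eliminate medium price.
Column medium price is strictly dominated by low price for Firm B (6<10); eliminate medium price.
Only (low price, low price) remains, with payoff 6.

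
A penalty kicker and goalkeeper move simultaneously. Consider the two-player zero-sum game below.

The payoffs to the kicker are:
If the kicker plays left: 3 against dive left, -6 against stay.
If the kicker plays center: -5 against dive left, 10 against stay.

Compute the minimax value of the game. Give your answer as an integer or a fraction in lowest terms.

Row minima are -6 and -5, so the kicker's maximin is -5; column maxima are 3 and 10, so the goalkeeper's minimax is 3. These differ, so the equilibrium is in mixed strategies.
Let the kicker play left with probability p. The goalkeeper is indifferent when 3p − 5(1−p) = −6p + 10(1−p), giving p = 5/8.
Let the goalkeeper play dive left with probability q. The kicker is indifferent when 3q − 6(1−q) = −5q + 10(1−q), giving q = 2/3.
The value is 3·(2/3) + (-6)·(1/3) = 0.

0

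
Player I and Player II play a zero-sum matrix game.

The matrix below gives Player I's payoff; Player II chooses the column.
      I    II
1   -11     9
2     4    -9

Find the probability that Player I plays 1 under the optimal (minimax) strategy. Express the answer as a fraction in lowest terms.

Row minima are -11 and -9, so Player I's maximin is -9; column maxima are 4 and 9, so Player II's minimax is 4. These differ, so the equilibrium is in mixed strategies.
Let Player I play 1 with probability p. Player II is indifferent when −11p + 4(1−p) = 9p − 9(1−p), giving p = 13/33.

13/33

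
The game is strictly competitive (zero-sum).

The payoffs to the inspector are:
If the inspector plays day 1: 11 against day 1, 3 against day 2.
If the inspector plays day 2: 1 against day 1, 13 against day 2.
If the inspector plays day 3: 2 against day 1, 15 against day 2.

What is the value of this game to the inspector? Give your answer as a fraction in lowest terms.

Row day 2 is strictly dominated by row day 3, so the inspector never plays it.
The remaining 2×2 game on (day 1, day 3) × (day 1, day 2) has no saddle point. Let the inspector play day 1 with probability p; indifference gives 11p + 2(1−p) = 3p + 15(1−p), so p = 13/21.
Similarly the inspectee's optimal q on day 1 is 4/7, and the value is 11·(4/7) + (3)·(3/7) = 53/7.

53/7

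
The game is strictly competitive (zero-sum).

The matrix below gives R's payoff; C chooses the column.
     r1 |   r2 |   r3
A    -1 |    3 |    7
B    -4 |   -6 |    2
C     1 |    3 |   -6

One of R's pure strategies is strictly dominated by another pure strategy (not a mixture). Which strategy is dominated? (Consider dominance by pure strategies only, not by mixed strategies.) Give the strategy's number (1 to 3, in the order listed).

2

Compare B with A: -1 > -4, 3 > -6, 7 > 2.
So A strictly dominates B for R; B is strictly dominated.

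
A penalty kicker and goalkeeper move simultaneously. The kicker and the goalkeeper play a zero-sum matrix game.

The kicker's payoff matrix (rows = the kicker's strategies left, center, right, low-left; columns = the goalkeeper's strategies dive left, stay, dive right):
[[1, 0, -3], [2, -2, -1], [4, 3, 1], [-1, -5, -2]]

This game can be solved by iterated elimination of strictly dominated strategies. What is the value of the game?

Column dive left is strictly dominated by stay for the goalkeeper (0<1, -2<2, 3<4, -5<-1); eliminate dive left.
Row left is strictly dominated by row right (3>0, 1>-3); eliminate left.
Row center is strictly dominated by row right (3>-2, 1>-1); eliminate center.
Row low-left is strictly dominated by row right (3>-5, 1>-2); eliminate low-left.
Column stay is strictly dominated by dive right for the goalkeeper (1<3); eliminate stay.
Only (right, dive right) remains, with payoff 1.

1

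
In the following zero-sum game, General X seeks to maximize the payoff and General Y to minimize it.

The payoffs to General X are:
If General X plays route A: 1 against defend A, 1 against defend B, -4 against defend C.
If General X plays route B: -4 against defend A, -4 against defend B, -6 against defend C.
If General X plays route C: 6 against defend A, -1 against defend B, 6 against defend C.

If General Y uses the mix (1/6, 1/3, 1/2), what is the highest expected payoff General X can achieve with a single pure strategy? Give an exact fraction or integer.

11/3

route A: (1)·(1/6) + (1)·(1/3) + (-4)·(1/2) = -3/2.
route B: (-4)·(1/6) + (-4)·(1/3) + (-6)·(1/2) = -5.
route C: (6)·(1/6) + (-1)·(1/3) + (6)·(1/2) = 11/3.
The best pure response is route C with expected payoff 11/3.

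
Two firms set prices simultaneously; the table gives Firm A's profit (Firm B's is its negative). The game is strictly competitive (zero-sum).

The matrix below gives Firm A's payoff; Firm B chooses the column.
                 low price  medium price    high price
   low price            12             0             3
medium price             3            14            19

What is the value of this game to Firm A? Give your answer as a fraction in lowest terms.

Column high price is strictly dominated by medium price for Firm B (it gives Firm A more in every row).
The remaining 2×2 game on (low price, medium price) × (low price, medium price) has no saddle point. Let Firm A play low price with probability p; indifference gives 12p + 3(1−p) = 14(1−p), so p = 11/23.
Similarly Firm B's optimal q on low price is 14/23, and the value is 12·(14/23) + (0)·(9/23) = 168/23.

168/23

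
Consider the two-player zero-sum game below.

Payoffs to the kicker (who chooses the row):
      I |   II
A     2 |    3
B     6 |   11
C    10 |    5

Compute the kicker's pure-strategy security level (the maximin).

The worst-case payoff for each row is A: 2, B: 6, C: 5.
The best of these is 6.

6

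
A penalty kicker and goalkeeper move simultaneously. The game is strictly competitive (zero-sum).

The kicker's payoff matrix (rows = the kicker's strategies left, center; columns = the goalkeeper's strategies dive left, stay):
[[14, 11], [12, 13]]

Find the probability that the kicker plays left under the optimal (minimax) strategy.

Row minima are 11 and 12, so the kicker's maximin is 12; column maxima are 14 and 13, so the goalkeeper's minimax is 13. These differ, so the equilibrium is in mixed strategies.
Let the kicker play left with probability p. The goalkeeper is indifferent when 14p + 12(1−p) = 11p + 13(1−p), giving p = 1/4.

1/4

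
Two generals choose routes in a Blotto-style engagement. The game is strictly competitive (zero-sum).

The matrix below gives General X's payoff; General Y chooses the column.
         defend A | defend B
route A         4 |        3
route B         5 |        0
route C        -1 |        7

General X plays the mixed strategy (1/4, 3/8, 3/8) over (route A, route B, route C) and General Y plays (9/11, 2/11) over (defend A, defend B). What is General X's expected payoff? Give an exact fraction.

Against (9/11, 2/11), each row's expected payoff is route A: 42/11; route B: 45/11; route C: 5/11.
Taking the (1/4, 3/8, 3/8)-weighted average: (1/4)·(42/11) + (3/8)·(45/11) + (3/8)·(5/11) = 117/44.

117/44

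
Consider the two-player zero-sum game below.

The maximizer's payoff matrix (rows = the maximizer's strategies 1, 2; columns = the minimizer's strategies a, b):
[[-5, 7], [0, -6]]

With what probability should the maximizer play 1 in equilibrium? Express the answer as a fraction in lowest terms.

Row minima are -5 and -6, so the maximizer's maximin is -5; column maxima are 0 and 7, so the minimizer's minimax is 0. These differ, so the equilibrium is in mixed strategies.
Let the maximizer play 1 with probability p. The minimizer is indifferent when −5p = 7p − 6(1−p), giving p = 1/3.

1/3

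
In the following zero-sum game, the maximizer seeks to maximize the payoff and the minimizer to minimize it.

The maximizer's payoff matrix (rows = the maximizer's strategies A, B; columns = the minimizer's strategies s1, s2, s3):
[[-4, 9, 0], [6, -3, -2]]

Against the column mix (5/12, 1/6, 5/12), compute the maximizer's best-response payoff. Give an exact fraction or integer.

7/6

A: (-4)·(5/12) + (9)·(1/6) + (0)·(5/12) = -1/6.
B: (6)·(5/12) + (-3)·(1/6) + (-2)·(5/12) = 7/6.
The best pure response is B with expected payoff 7/6.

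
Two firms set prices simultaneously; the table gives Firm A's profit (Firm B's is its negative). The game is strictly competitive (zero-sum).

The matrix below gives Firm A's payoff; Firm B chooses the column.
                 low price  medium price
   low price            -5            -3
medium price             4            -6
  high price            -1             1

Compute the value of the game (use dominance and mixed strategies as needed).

-1/6

Row low price is strictly dominated by row high price, so Firm A never plays it.
The remaining 2×2 game on (medium price, high price) × (low price, medium price) has no saddle point. Let Firm A play medium price with probability p; indifference gives 4p − (1−p) = −6p + (1−p), so p = 1/6.
Similarly Firm B's optimal q on low price is 7/12, and the value is 4·(7/12) + (-6)·(5/12) = -1/6.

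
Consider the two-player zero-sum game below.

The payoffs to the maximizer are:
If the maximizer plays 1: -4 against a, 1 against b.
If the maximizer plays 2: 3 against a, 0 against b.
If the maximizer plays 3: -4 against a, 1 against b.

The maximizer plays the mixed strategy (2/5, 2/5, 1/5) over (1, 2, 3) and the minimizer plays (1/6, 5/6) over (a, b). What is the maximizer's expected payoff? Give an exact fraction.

3/10

Against (1/6, 5/6), each row's expected payoff is 1: 1/6; 2: 1/2; 3: 1/6.
Taking the (2/5, 2/5, 1/5)-weighted average: (2/5)·(1/6) + (2/5)·(1/2) + (1/5)·(1/6) = 3/10.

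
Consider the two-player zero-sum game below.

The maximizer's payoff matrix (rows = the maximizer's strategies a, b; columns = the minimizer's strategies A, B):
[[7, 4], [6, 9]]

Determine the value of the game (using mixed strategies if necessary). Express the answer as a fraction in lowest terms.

13/2

Row minima are 4 and 6, so the maximizer's maximin is 6; column maxima are 7 and 9, so the minimizer's minimax is 7. These differ, so the equilibrium is in mixed strategies.
Let the maximizer play a with probability p. The minimizer is indifferent when 7p + 6(1−p) = 4p + 9(1−p), giving p = 1/2.
Let the minimizer play A with probability q. The maximizer is indifferent when 7q + 4(1−q) = 6q + 9(1−q), giving q = 5/6.
The value is 7·(5/6) + (4)·(1/6) = 13/2.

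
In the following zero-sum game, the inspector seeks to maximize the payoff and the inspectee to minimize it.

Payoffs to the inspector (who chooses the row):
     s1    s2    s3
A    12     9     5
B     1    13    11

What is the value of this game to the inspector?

Column s2 is strictly dominated by s3 for the inspectee (it gives the inspector more in every row).
The remaining 2×2 game on (A, B) × (s1, s3) has no saddle point. Let the inspector play A with probability p; indifference gives 12p + (1−p) = 5p + 11(1−p), so p = 10/17.
Similarly the inspectee's optimal q on s1 is 6/17, and the value is 12·(6/17) + (5)·(11/17) = 127/17.

127/17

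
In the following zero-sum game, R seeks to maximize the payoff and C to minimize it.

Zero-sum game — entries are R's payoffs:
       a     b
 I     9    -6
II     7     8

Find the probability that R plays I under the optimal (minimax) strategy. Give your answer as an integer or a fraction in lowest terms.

Row minima are -6 and 7, so R's maximin is 7; column maxima are 9 and 8, so C's minimax is 8. These differ, so the equilibrium is in mixed strategies.
Let R play I with probability p. C is indifferent when 9p + 7(1−p) = −6p + 8(1−p), giving p = 1/16.

1/16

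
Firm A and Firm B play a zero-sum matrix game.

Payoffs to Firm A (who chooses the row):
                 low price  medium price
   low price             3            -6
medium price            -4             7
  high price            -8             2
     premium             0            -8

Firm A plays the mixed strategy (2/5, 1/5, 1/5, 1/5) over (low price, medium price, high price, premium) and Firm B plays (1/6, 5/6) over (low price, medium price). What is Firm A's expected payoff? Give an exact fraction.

Against (1/6, 5/6), each row's expected payoff is low price: -9/2; medium price: 31/6; high price: 1/3; premium: -20/3.
Taking the (2/5, 1/5, 1/5, 1/5)-weighted average: (2/5)·(-9/2) + (1/5)·(31/6) + (1/5)·(1/3) + (1/5)·(-20/3) = -61/30.

-61/30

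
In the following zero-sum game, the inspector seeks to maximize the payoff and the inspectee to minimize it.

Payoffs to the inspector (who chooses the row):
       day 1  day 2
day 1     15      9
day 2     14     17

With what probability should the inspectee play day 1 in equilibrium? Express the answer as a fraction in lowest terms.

8/9

Row minima are 9 and 14, so the inspector's maximin is 14; column maxima are 15 and 17, so the inspectee's minimax is 15. These differ, so the equilibrium is in mixed strategies.
Let the inspectee play day 1 with probability q. The inspector is indifferent when 15q + 9(1−q) = 14q + 17(1−q), giving q = 8/9.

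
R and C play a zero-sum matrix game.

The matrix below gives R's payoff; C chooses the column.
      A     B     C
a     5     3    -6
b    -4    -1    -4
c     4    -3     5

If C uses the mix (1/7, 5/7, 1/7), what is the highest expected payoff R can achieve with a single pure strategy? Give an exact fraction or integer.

2

a: (5)·(1/7) + (3)·(5/7) + (-6)·(1/7) = 2.
b: (-4)·(1/7) + (-1)·(5/7) + (-4)·(1/7) = -13/7.
c: (4)·(1/7) + (-3)·(5/7) + (5)·(1/7) = -6/7.
The best pure response is a with expected payoff 2.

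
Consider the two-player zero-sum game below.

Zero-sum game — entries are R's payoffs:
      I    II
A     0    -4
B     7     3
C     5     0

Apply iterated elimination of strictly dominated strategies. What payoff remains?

3

Column I is strictly dominated by II for C (-4<0, 3<7, 0<5); eliminate I.
Row C is strictly dominated by row B (3>0); eliminate C.
Row A is strictly dominated by row B (3>-4); eliminate A.
Only (B, II) remains, with payoff 3.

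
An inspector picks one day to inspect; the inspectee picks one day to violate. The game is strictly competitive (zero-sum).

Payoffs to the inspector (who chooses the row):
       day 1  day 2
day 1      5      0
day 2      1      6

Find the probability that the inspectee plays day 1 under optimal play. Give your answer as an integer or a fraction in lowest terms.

3/5

Row minima are 0 and 1, so the inspector's maximin is 1; column maxima are 5 and 6, so the inspectee's minimax is 5. These differ, so the equilibrium is in mixed strategies.
Let the inspectee play day 1 with probability q. The inspector is indifferent when 5q = q + 6(1−q), giving q = 3/5.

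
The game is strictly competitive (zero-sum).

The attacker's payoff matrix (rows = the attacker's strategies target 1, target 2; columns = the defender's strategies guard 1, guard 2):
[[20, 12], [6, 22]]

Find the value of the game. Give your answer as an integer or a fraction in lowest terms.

Row minima are 12 and 6, so the attacker's maximin is 12; column maxima are 20 and 22, so the defender's minimax is 20. These differ, so the equilibrium is in mixed strategies.
Let the attacker play target 1 with probability p. The defender is indifferent when 20p + 6(1−p) = 12p + 22(1−p), giving p = 2/3.
Let the defender play guard 1 with probability q. The attacker is indifferent when 20q + 12(1−q) = 6q + 22(1−q), giving q = 5/12.
The value is 20·(5/12) + (12)·(7/12) = 46/3.

46/3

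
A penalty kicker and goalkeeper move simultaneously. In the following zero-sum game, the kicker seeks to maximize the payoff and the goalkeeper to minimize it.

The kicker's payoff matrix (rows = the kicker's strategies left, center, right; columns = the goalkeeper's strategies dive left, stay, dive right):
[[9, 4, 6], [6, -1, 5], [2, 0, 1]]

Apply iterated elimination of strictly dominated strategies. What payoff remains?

Column dive left is strictly dominated by stay for the goalkeeper (4<9, -1<6, 0<2); eliminate dive left.
Row right is strictly dominated by row left (4>0, 6>1); eliminate right.
Row center is strictly dominated by row left (4>-1, 6>5); eliminate center.
Column dive right is strictly dominated by stay for the goalkeeper (4<6); eliminate dive right.
Only (left, stay) remains, with payoff 4.

4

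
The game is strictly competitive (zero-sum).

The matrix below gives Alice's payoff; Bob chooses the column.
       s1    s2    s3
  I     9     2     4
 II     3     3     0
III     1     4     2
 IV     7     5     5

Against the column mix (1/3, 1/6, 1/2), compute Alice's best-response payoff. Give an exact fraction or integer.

I: (9)·(1/3) + (2)·(1/6) + (4)·(1/2) = 16/3.
II: (3)·(1/3) + (3)·(1/6) + (0)·(1/2) = 3/2.
III: (1)·(1/3) + (4)·(1/6) + (2)·(1/2) = 2.
IV: (7)·(1/3) + (5)·(1/6) + (5)·(1/2) = 17/3.
The best pure response is IV with expected payoff 17/3.

17/3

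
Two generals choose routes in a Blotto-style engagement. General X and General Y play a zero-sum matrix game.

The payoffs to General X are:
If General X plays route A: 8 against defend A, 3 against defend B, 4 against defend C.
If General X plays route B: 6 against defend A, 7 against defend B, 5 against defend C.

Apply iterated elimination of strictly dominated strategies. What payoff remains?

5

Column defend A is strictly dominated by defend C for General Y (4<8, 5<6); eliminate defend A.
Row route A is strictly dominated by row route B (7>3, 5>4); eliminate route A.
Column defend B is strictly dominated by defend C for General Y (5<7); eliminate defend B.
Only (route B, defend C) remains, with payoff 5.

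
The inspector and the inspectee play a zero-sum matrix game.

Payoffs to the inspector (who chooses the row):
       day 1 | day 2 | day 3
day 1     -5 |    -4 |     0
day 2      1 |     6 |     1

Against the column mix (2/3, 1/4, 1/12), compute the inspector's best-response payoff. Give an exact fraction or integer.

day 1: (-5)·(2/3) + (-4)·(1/4) + (0)·(1/12) = -13/3.
day 2: (1)·(2/3) + (6)·(1/4) + (1)·(1/12) = 9/4.
The best pure response is day 2 with expected payoff 9/4.

9/4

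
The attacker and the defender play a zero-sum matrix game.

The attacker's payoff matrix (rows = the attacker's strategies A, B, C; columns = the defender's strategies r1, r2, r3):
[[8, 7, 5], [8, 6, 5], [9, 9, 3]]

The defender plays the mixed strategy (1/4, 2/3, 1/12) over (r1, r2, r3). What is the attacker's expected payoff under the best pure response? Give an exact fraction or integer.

A: (8)·(1/4) + (7)·(2/3) + (5)·(1/12) = 85/12.
B: (8)·(1/4) + (6)·(2/3) + (5)·(1/12) = 77/12.
C: (9)·(1/4) + (9)·(2/3) + (3)·(1/12) = 17/2.
The best pure response is C with expected payoff 17/2.

17/2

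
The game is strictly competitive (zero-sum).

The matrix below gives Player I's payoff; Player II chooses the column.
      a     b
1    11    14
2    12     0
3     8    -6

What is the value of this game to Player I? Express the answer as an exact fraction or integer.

Row 3 is strictly dominated by row 2, so Player I never plays it.
The remaining 2×2 game on (1, 2) × (a, b) has no saddle point. Let Player I play 1 with probability p; indifference gives 11p + 12(1−p) = 14p, so p = 4/5.
Similarly Player II's optimal q on a is 14/15, and the value is 11·(14/15) + (14)·(1/15) = 56/5.

56/5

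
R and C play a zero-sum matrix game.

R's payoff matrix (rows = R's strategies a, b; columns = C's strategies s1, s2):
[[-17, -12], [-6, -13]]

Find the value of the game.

-149/12

Row minima are -17 and -13, so R's maximin is -13; column maxima are -6 and -12, so C's minimax is -12. These differ, so the equilibrium is in mixed strategies.
Let R play a with probability p. C is indifferent when −17p − 6(1−p) = −12p − 13(1−p), giving p = 7/12.
Let C play s1 with probability q. R is indifferent when −17q − 12(1−q) = −6q − 13(1−q), giving q = 1/12.
The value is -17·(1/12) + (-12)·(11/12) = -149/12.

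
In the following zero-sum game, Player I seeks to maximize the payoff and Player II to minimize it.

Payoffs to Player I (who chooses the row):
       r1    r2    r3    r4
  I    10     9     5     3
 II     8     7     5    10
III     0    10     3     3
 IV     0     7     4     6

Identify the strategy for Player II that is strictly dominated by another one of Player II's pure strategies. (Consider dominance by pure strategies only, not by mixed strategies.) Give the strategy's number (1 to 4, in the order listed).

2

Player II prefers columns that give Player I less. Compare r2 with r3: 5 < 9, 5 < 7, 3 < 10, 4 < 7.
So r3 strictly dominates r2 for Player II; r2 is strictly dominated.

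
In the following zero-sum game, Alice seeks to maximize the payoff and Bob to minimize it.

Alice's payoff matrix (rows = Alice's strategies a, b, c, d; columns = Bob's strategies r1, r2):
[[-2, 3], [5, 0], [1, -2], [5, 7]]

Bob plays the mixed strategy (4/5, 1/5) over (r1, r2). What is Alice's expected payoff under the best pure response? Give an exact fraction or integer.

27/5

a: (-2)·(4/5) + (3)·(1/5) = -1.
b: (5)·(4/5) + (0)·(1/5) = 4.
c: (1)·(4/5) + (-2)·(1/5) = 2/5.
d: (5)·(4/5) + (7)·(1/5) = 27/5.
The best pure response is d with expected payoff 27/5.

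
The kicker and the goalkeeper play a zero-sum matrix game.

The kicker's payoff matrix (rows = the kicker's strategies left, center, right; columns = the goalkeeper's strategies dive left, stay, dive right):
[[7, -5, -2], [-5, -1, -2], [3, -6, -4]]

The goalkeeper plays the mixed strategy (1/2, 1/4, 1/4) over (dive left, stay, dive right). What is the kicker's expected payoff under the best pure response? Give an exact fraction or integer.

7/4

left: (7)·(1/2) + (-5)·(1/4) + (-2)·(1/4) = 7/4.
center: (-5)·(1/2) + (-1)·(1/4) + (-2)·(1/4) = -13/4.
right: (3)·(1/2) + (-6)·(1/4) + (-4)·(1/4) = -1.
The best pure response is left with expected payoff 7/4.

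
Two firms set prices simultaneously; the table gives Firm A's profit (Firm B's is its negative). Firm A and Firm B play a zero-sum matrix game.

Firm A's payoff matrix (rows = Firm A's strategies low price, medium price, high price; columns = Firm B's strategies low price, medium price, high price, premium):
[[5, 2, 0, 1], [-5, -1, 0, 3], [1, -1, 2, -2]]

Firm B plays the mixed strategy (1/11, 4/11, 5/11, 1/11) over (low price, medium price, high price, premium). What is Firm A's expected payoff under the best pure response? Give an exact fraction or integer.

14/11

low price: (5)·(1/11) + (2)·(4/11) + (0)·(5/11) + (1)·(1/11) = 14/11.
medium price: (-5)·(1/11) + (-1)·(4/11) + (0)·(5/11) + (3)·(1/11) = -6/11.
high price: (1)·(1/11) + (-1)·(4/11) + (2)·(5/11) + (-2)·(1/11) = 5/11.
The best pure response is low price with expected payoff 14/11.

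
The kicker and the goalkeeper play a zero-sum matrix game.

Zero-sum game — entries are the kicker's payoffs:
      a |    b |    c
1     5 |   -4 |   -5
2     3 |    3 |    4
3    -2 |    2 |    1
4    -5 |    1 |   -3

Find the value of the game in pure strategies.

Row minima: -5, 3, -2, -5 → the kicker's maximin is 3.
Column maxima: 5, 3, 4 → the goalkeeper's minimax is 3.
They coincide at (2, b), so the value is 3.

3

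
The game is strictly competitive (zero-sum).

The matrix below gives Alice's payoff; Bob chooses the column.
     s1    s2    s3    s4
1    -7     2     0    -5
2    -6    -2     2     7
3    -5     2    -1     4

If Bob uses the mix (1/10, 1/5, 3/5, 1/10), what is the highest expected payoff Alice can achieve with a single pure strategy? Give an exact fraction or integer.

1: (-7)·(1/10) + (2)·(1/5) + (0)·(3/5) + (-5)·(1/10) = -4/5.
2: (-6)·(1/10) + (-2)·(1/5) + (2)·(3/5) + (7)·(1/10) = 9/10.
3: (-5)·(1/10) + (2)·(1/5) + (-1)·(3/5) + (4)·(1/10) = -3/10.
The best pure response is 2 with expected payoff 9/10.

9/10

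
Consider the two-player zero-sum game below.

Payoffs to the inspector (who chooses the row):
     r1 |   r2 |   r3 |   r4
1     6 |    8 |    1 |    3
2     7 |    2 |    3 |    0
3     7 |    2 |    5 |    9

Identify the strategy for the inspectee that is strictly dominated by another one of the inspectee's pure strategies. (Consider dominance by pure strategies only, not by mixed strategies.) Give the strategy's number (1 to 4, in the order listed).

1

The inspectee prefers columns that give the inspector less. Compare r1 with r3: 1 < 6, 3 < 7, 5 < 7.
So r3 strictly dominates r1 for the inspectee; r1 is strictly dominated.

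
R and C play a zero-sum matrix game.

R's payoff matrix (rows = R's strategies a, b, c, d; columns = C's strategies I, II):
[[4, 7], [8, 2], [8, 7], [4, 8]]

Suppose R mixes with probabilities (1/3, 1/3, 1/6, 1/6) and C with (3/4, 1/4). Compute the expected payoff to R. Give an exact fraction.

47/8

Against (3/4, 1/4), each row's expected payoff is a: 19/4; b: 13/2; c: 31/4; d: 5.
Taking the (1/3, 1/3, 1/6, 1/6)-weighted average: (1/3)·(19/4) + (1/3)·(13/2) + (1/6)·(31/4) + (1/6)·(5) = 47/8.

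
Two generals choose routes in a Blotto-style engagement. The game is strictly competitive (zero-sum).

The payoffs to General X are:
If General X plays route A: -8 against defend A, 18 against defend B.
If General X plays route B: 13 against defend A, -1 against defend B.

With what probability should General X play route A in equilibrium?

7/20

Row minima are -8 and -1, so General X's maximin is -1; column maxima are 13 and 18, so General Y's minimax is 13. These differ, so the equilibrium is in mixed strategies.
Let General X play route A with probability p. General Y is indifferent when −8p + 13(1−p) = 18p − (1−p), giving p = 7/20.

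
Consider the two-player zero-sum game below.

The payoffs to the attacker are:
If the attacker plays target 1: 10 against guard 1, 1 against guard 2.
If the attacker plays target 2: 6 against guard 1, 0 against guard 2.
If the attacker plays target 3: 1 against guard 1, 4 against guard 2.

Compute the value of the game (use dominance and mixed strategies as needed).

Row target 2 is strictly dominated by row target 1, so the attacker never plays it.
The remaining 2×2 game on (target 1, target 3) × (guard 1, guard 2) has no saddle point. Let the attacker play target 1 with probability p; indifference gives 10p + (1−p) = p + 4(1−p), so p = 1/4.
Similarly the defender's optimal q on guard 1 is 1/4, and the value is 10·(1/4) + (1)·(3/4) = 13/4.

13/4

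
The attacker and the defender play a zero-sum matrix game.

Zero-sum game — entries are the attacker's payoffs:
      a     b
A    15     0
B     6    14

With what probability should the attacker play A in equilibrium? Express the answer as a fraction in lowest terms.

8/23

Row minima are 0 and 6, so the attacker's maximin is 6; column maxima are 15 and 14, so the defender's minimax is 14. These differ, so the equilibrium is in mixed strategies.
Let the attacker play A with probability p. The defender is indifferent when 15p + 6(1−p) = 14(1−p), giving p = 8/23.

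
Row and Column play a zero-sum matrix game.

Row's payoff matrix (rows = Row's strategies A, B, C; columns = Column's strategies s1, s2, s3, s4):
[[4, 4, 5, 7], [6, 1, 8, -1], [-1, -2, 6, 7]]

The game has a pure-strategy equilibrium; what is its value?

Row minima: 4, -1, -2 → Row's maximin is 4.
Column maxima: 6, 4, 8, 7 → Column's minimax is 4.
They coincide at (A, s2), so the value is 4.

4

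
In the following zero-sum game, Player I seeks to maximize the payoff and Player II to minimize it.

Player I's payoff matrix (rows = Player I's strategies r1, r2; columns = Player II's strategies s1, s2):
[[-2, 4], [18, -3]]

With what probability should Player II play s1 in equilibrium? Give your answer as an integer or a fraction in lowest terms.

7/27

Row minima are -2 and -3, so Player I's maximin is -2; column maxima are 18 and 4, so Player II's minimax is 4. These differ, so the equilibrium is in mixed strategies.
Let Player II play s1 with probability q. Player I is indifferent when −2q + 4(1−q) = 18q − 3(1−q), giving q = 7/27.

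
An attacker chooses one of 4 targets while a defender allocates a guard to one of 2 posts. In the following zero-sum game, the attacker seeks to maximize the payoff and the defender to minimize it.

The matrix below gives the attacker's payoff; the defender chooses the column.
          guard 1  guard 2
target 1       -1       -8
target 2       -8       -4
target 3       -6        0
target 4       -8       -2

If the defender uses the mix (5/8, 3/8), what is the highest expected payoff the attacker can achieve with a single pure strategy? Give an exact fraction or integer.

target 1: (-1)·(5/8) + (-8)·(3/8) = -29/8.
target 2: (-8)·(5/8) + (-4)·(3/8) = -13/2.
target 3: (-6)·(5/8) + (0)·(3/8) = -15/4.
target 4: (-8)·(5/8) + (-2)·(3/8) = -23/4.
The best pure response is target 1 with expected payoff -29/8.

-29/8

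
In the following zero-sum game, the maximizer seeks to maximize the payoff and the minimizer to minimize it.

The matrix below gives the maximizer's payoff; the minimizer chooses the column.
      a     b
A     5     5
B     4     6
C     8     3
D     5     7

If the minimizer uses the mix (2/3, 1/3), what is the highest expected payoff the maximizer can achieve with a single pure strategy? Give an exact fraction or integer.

A: (5)·(2/3) + (5)·(1/3) = 5.
B: (4)·(2/3) + (6)·(1/3) = 14/3.
C: (8)·(2/3) + (3)·(1/3) = 19/3.
D: (5)·(2/3) + (7)·(1/3) = 17/3.
The best pure response is C with expected payoff 19/3.

19/3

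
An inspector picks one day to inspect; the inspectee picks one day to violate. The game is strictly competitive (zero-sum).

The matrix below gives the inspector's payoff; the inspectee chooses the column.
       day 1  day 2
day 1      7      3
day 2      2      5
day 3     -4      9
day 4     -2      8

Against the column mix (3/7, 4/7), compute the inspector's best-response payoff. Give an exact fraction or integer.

33/7

day 1: (7)·(3/7) + (3)·(4/7) = 33/7.
day 2: (2)·(3/7) + (5)·(4/7) = 26/7.
day 3: (-4)·(3/7) + (9)·(4/7) = 24/7.
day 4: (-2)·(3/7) + (8)·(4/7) = 26/7.
The best pure response is day 1 with expected payoff 33/7.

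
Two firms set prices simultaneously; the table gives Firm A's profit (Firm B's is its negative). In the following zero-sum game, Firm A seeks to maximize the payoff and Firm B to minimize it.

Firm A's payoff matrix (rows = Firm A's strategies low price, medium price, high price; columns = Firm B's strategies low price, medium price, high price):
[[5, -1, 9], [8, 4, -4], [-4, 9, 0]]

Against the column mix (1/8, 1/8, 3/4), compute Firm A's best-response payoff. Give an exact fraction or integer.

29/4

low price: (5)·(1/8) + (-1)·(1/8) + (9)·(3/4) = 29/4.
medium price: (8)·(1/8) + (4)·(1/8) + (-4)·(3/4) = -3/2.
high price: (-4)·(1/8) + (9)·(1/8) + (0)·(3/4) = 5/8.
The best pure response is low price with expected payoff 29/4.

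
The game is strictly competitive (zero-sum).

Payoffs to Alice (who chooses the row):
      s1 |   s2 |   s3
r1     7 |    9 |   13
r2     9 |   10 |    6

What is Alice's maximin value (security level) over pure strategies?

7

The worst-case payoff for each row is r1: 7, r2: 6.
The best of these is 7.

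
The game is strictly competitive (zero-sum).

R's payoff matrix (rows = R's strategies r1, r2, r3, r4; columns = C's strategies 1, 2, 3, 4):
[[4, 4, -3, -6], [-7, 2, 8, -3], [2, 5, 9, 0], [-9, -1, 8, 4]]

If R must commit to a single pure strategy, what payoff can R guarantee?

The worst-case payoff for each row is r1: -6, r2: -7, r3: 0, r4: -9.
The best of these is 0.

0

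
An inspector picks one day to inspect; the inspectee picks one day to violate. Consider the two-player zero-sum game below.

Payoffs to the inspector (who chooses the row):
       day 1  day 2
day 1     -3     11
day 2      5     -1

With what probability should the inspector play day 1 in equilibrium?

3/10

Row minima are -3 and -1, so the inspector's maximin is -1; column maxima are 5 and 11, so the inspectee's minimax is 5. These differ, so the equilibrium is in mixed strategies.
Let the inspector play day 1 with probability p. The inspectee is indifferent when −3p + 5(1−p) = 11p − (1−p), giving p = 3/10.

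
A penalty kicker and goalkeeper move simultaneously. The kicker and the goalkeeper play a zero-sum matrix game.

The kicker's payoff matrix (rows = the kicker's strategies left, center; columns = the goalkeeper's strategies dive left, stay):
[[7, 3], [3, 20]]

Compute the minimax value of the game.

131/21

Row minima are 3 and 3, so the kicker's maximin is 3; column maxima are 7 and 20, so the goalkeeper's minimax is 7. These differ, so the equilibrium is in mixed strategies.
Let the kicker play left with probability p. The goalkeeper is indifferent when 7p + 3(1−p) = 3p + 20(1−p), giving p = 17/21.
Let the goalkeeper play dive left with probability q. The kicker is indifferent when 7q + 3(1−q) = 3q + 20(1−q), giving q = 17/21.
The value is 7·(17/21) + (3)·(4/21) = 131/21.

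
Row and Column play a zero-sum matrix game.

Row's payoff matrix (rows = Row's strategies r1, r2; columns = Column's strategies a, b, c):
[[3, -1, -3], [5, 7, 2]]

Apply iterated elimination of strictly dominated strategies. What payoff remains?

2

Row r1 is strictly dominated by row r2 (5>3, 7>-1, 2>-3); eliminate r1.
Column a is strictly dominated by c for Column (2<5); eliminate a.
Column b is strictly dominated by c for Column (2<7); eliminate b.
Only (r2, c) remains, with payoff 2.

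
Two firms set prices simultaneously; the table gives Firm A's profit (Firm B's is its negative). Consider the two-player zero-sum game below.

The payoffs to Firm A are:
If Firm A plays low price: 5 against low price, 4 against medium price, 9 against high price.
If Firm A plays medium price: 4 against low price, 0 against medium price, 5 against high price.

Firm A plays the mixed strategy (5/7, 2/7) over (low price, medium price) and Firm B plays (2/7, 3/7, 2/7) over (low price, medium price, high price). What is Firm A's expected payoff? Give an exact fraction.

236/49

Against (2/7, 3/7, 2/7), each row's expected payoff is low price: 40/7; medium price: 18/7.
Taking the (5/7, 2/7)-weighted average: (5/7)·(40/7) + (2/7)·(18/7) = 236/49.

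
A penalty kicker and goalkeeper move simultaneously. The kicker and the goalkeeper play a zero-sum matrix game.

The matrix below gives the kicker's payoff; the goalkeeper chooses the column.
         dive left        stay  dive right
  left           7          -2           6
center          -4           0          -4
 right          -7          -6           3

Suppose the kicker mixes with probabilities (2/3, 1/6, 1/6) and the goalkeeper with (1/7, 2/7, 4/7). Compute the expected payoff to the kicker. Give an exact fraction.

Against (1/7, 2/7, 4/7), each row's expected payoff is left: 27/7; center: -20/7; right: -1.
Taking the (2/3, 1/6, 1/6)-weighted average: (2/3)·(27/7) + (1/6)·(-20/7) + (1/6)·(-1) = 27/14.

27/14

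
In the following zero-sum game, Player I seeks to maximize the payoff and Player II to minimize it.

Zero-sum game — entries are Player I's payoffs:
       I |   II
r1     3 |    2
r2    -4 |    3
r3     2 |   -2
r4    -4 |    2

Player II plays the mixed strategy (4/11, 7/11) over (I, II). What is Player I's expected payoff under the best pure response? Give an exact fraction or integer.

26/11

r1: (3)·(4/11) + (2)·(7/11) = 26/11.
r2: (-4)·(4/11) + (3)·(7/11) = 5/11.
r3: (2)·(4/11) + (-2)·(7/11) = -6/11.
r4: (-4)·(4/11) + (2)·(7/11) = -2/11.
The best pure response is r1 with expected payoff 26/11.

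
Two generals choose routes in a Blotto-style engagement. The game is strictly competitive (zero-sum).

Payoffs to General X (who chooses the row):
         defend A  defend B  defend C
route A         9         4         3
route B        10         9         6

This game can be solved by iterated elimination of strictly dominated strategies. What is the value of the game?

Column defend B is strictly dominated by defend C for General Y (3<4, 6<9); eliminate defend B.
Column defend A is strictly dominated by defend C for General Y (3<9, 6<10); eliminate defend A.
Row route A is strictly dominated by row route B (6>3); eliminate route A.
Only (route B, defend C) remains, with payoff 6.

6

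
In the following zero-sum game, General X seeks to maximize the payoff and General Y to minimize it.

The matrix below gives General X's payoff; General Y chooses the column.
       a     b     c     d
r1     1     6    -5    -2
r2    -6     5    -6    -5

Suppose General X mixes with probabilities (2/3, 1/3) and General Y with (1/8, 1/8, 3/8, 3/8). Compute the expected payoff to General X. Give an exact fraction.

Against (1/8, 1/8, 3/8, 3/8), each row's expected payoff is r1: -7/4; r2: -17/4.
Taking the (2/3, 1/3)-weighted average: (2/3)·(-7/4) + (1/3)·(-17/4) = -31/12.

-31/12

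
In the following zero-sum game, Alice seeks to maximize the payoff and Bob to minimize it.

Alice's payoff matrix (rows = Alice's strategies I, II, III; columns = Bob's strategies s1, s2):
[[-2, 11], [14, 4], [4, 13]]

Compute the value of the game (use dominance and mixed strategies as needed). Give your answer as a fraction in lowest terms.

166/19

Row I is strictly dominated by row III, so Alice never plays it.
The remaining 2×2 game on (II, III) × (s1, s2) has no saddle point. Let Alice play II with probability p; indifference gives 14p + 4(1−p) = 4p + 13(1−p), so p = 9/19.
Similarly Bob's optimal q on s1 is 9/19, and the value is 14·(9/19) + (4)·(10/19) = 166/19.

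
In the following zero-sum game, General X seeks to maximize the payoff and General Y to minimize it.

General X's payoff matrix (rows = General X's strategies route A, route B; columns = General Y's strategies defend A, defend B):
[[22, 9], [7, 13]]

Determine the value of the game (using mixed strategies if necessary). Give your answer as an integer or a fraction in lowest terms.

223/19

Row minima are 9 and 7, so General X's maximin is 9; column maxima are 22 and 13, so General Y's minimax is 13. These differ, so the equilibrium is in mixed strategies.
Let General X play route A with probability p. General Y is indifferent when 22p + 7(1−p) = 9p + 13(1−p), giving p = 6/19.
Let General Y play defend A with probability q. General X is indifferent when 22q + 9(1−q) = 7q + 13(1−q), giving q = 4/19.
The value is 22·(4/19) + (9)·(15/19) = 223/19.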